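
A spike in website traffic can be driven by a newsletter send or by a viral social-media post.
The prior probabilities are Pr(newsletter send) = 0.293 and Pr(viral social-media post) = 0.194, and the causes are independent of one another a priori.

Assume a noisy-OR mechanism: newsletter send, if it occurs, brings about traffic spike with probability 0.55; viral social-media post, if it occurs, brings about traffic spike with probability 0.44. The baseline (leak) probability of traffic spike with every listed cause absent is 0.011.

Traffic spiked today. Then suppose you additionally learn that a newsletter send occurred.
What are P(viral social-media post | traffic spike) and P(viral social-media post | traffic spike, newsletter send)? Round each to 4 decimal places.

Under noisy-OR, P(traffic spike | causes) = 1 − (1−0.011)·∏(1−qᵢ) over the active causes.
For the numerator, keep only viral social-media post=true terms: 0.061194 + 0.042675 = 0.103869
The normalizing constant is 0.011×0.707×0.806 + 0.44616×0.707×0.194 + 0.55495×0.293×0.806 + 0.750772×0.293×0.194 = 0.241193
Posterior = 0.103869 / 0.241193 ≈ 0.4306

With the extra evidence:
Enumerate both values of viral social-media post and weight by the priors:
  P(traffic spike | newsletter send) = 0.55495×0.806 + 0.750772×0.194
        = 0.447290 + 0.145650 = 0.592940
Keeping only the viral social-media post-present terms gives 0.145650, so
  P(viral social-media post | traffic spike, newsletter send) = 0.145650 / 0.592940 ≈ 0.2456
This is intercausal reasoning (explaining away): once newsletter send accounts for the traffic spike, viral social-media post becomes less likely.

P(viral social-media post | traffic spike) ≈ 0.4306; P(viral social-media post | traffic spike, newsletter send) ≈ 0.2456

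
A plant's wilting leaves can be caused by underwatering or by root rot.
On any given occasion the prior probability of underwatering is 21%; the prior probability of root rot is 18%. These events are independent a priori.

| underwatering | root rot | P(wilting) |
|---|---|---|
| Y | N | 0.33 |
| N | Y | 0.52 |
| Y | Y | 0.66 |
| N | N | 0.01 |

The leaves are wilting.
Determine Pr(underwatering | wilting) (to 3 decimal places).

Pr(underwatering | wilting) ≈ 0.504

Numerator (weight on configurations with underwatering): 0.056826 + 0.024948 = 0.081774
The normalizing constant is 0.01×0.79×0.82 + 0.52×0.79×0.18 + 0.33×0.21×0.82 + 0.66×0.21×0.18 = 0.162196
P(underwatering | wilting) = 0.081774/0.162196 ≈ 0.504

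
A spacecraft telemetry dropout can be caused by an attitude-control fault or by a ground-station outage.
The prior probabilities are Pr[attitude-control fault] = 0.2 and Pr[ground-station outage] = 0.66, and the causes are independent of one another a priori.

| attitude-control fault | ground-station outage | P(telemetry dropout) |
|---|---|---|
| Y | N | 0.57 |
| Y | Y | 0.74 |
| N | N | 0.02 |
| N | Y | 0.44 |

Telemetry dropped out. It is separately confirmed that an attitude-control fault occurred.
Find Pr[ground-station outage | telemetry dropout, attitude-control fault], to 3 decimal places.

Pr[ground-station outage | telemetry dropout, attitude-control fault] ≈ 0.716

P(telemetry dropout | attitude-control fault) = 0.57·0.34 + 0.74·0.66 = 0.193800 + 0.488400 = 0.682200
The ground-station outage-present share is 0.74·0.66 = 0.488400.
So P(ground-station outage | telemetry dropout, attitude-control fault) = 0.488400/0.682200 ≈ 0.716.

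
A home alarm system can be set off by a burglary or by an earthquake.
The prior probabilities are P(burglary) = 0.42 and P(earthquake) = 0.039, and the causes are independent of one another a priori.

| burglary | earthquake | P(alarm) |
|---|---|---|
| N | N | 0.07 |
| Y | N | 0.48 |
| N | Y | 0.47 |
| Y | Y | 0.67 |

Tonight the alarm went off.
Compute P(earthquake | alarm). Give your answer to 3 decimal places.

P(earthquake | alarm) ≈ 0.085

P(alarm) = 0.07×0.58×0.961 + 0.47×0.58×0.039 + 0.48×0.42×0.961 + 0.67×0.42×0.039 = 0.039017 + 0.010631 + 0.193738 + 0.010975 = 0.254361
The earthquake-present share is 0.010631 + 0.010975 = 0.021606.
P(earthquake | alarm) = 0.021606 / 0.254361 ≈ 0.085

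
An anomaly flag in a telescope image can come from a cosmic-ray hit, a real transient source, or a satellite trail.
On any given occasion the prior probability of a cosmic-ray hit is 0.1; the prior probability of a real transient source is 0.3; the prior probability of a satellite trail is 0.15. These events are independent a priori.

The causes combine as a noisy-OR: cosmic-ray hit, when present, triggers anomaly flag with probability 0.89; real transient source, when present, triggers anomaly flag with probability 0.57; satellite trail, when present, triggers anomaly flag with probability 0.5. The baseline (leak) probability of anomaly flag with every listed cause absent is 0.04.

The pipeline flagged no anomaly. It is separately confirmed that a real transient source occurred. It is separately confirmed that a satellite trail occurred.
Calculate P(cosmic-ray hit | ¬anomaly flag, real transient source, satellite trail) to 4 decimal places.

Under noisy-OR, P(anomaly flag | causes) = 1 − (1−0.04)·∏(1−qᵢ) over the active causes.
By total probability over both values of cosmic-ray hit:
  P(¬anomaly flag | real transient source, satellite trail) = 0.2064·0.9 + 0.022704·0.1
        = 0.185760 + 0.002270 = 0.188030
Configurations with cosmic-ray hit contribute 0.002270, so
  P(cosmic-ray hit | ¬anomaly flag, real transient source, satellite trail) = 0.002270 / 0.188030 ≈ 0.0121

P(cosmic-ray hit | ¬anomaly flag, real transient source, satellite trail) ≈ 0.0121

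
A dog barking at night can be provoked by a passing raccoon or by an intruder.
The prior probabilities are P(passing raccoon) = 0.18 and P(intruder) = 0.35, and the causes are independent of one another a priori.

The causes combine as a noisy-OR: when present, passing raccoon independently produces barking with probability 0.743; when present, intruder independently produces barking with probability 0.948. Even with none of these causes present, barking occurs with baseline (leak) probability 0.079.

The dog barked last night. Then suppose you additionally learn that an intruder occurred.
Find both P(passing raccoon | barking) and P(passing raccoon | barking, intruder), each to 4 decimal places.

P(passing raccoon | barking) ≈ 0.3246; P(passing raccoon | barking, intruder) ≈ 0.1855

Under noisy-OR, P(barking | causes) = 1 − (1−0.079)·∏(1−qᵢ) over the active causes.
P(barking) = 0.079×0.82×0.65 + 0.952108×0.82×0.35 + 0.763303×0.18×0.65 + 0.987692×0.18×0.35 = 0.042107 + 0.273255 + 0.089306 + 0.062225 = 0.466893
The passing raccoon-present share is 0.089306 + 0.062225 = 0.151531.
Hence the posterior is 0.151531/0.466893 ≈ 0.3246.

Now also conditioning on intruder=true:
P(barking | intruder) = 0.952108·0.82 + 0.987692·0.18 = 0.780729 + 0.177785 = 0.958514
Restricting to configurations with passing raccoon present: 0.987692·0.18 = 0.177785.
P(passing raccoon | barking, intruder) = 0.177785 / 0.958514 ≈ 0.1855
This is intercausal reasoning (explaining away): once intruder accounts for the barking, passing raccoon becomes less likely.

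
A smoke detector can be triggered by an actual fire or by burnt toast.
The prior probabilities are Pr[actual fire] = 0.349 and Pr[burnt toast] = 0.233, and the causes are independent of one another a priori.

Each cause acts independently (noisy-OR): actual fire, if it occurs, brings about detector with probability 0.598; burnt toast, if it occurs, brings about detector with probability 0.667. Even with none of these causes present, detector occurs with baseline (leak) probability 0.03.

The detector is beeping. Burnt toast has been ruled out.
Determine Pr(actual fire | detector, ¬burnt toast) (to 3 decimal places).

Under noisy-OR, P(detector | causes) = 1 − (1−0.03)·∏(1−qᵢ) over the active causes.
For the numerator, keep only actual fire=true terms: 0.61006*0.349 = 0.212911
The normalizing constant is 0.03*0.651 + 0.61006*0.349 = 0.232441
P(actual fire | detector, ¬burnt toast) = 0.212911/0.232441 ≈ 0.916

Pr(actual fire | detector, ¬burnt toast) ≈ 0.916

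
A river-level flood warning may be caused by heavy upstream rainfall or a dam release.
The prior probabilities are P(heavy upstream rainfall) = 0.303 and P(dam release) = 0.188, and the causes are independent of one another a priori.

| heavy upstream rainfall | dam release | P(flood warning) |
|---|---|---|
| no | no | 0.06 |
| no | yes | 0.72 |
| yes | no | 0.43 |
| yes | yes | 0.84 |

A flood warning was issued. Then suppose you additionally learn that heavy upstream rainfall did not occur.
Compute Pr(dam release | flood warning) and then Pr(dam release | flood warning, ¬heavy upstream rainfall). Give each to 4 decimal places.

Pr(dam release | flood warning) ≈ 0.5043; Pr(dam release | flood warning, ¬heavy upstream rainfall) ≈ 0.7353

For the numerator, keep only dam release=true terms: 0.094346 + 0.047850 = 0.142196
Denominator P(flood warning): 0.06*0.697*0.812 + 0.72*0.697*0.188 + 0.43*0.303*0.812 + 0.84*0.303*0.188 = 0.281949
P(dam release | flood warning) = 0.142196/0.281949 ≈ 0.5043

Now condition on the additional information:
Sum P(flood warning|·) weighted by the priors over both values of dam release:
  P(flood warning | ¬heavy upstream rainfall) = 0.06·0.812 + 0.72·0.188
        = 0.048720 + 0.135360 = 0.184080
The terms with dam release present sum to 0.135360, so
  P(dam release | flood warning, ¬heavy upstream rainfall) = 0.135360 / 0.184080 ≈ 0.7353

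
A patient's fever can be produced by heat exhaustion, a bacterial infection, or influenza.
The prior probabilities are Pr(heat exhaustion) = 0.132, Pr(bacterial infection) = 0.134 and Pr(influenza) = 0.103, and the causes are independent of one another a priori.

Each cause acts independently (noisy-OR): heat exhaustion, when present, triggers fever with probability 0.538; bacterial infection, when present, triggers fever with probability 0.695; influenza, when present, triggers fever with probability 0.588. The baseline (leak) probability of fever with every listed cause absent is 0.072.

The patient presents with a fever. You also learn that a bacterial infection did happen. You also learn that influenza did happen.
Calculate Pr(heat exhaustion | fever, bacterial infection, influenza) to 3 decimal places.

Under noisy-OR, P(fever | causes) = 1 − (1−0.072)·∏(1−qᵢ) over the active causes.
By total probability over both values of heat exhaustion:
  P(fever | bacterial infection, influenza) = 0.883388*0.868 + 0.946125*0.132
        = 0.766781 + 0.124888 = 0.891669
Configurations with heat exhaustion contribute 0.124888, so
  P(heat exhaustion | fever, bacterial infection, influenza) = 0.124888 / 0.891669 ≈ 0.140

Pr(heat exhaustion | fever, bacterial infection, influenza) ≈ 0.140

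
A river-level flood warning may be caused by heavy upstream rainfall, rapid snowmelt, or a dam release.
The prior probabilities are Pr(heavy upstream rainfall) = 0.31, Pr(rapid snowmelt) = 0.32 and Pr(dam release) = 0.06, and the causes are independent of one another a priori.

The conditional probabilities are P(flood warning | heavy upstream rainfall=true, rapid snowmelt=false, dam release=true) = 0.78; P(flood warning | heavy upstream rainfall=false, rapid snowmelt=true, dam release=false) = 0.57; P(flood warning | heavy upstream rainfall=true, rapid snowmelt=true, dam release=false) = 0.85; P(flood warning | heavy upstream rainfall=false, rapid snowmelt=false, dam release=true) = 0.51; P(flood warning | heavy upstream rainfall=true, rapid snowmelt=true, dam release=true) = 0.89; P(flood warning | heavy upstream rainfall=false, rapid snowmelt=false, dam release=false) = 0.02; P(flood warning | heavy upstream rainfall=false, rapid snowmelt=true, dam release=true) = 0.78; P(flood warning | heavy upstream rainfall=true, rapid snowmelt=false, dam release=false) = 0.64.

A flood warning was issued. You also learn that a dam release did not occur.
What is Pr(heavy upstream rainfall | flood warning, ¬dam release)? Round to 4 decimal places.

For the numerator, keep only heavy upstream rainfall=true terms: 0.134912 + 0.084320 = 0.219232
Denominator P(flood warning | ¬dam release): 0.02×0.69×0.68 + 0.57×0.69×0.32 + 0.64×0.31×0.68 + 0.85×0.31×0.32 = 0.354472
P(heavy upstream rainfall | flood warning, ¬dam release) = 0.219232/0.354472 ≈ 0.6185

Pr(heavy upstream rainfall | flood warning, ¬dam release) ≈ 0.6185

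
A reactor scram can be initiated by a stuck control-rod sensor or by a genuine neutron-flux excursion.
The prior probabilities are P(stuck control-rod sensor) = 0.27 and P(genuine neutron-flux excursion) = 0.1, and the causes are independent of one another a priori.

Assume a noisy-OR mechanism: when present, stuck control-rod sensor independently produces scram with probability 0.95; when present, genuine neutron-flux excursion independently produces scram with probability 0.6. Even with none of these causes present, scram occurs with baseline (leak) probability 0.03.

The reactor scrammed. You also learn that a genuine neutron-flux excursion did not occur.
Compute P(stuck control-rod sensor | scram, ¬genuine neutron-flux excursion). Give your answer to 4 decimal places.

Under noisy-OR, P(scram | causes) = 1 − (1−0.03)·∏(1−qᵢ) over the active causes.
P(scram | ¬genuine neutron-flux excursion) = 0.03×0.73 + 0.9515×0.27 = 0.021900 + 0.256905 = 0.278805
The stuck control-rod sensor-present share is 0.9515×0.27 = 0.256905.
Hence the posterior is 0.256905/0.278805 ≈ 0.9215.

P(stuck control-rod sensor | scram, ¬genuine neutron-flux excursion) ≈ 0.9215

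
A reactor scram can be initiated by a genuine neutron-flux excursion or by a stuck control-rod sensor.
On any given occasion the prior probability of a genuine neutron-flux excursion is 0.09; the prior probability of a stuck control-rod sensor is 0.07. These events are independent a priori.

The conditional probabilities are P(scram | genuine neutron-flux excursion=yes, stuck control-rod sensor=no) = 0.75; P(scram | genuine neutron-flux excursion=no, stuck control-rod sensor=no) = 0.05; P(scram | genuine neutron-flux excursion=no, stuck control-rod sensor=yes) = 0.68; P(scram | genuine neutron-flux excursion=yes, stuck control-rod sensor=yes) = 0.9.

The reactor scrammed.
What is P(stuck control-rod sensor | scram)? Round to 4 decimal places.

P(scram) = 0.05*0.91*0.93 + 0.68*0.91*0.07 + 0.75*0.09*0.93 + 0.9*0.09*0.07 = 0.042315 + 0.043316 + 0.062775 + 0.005670 = 0.154076
The stuck control-rod sensor-present share is 0.043316 + 0.005670 = 0.048986.
So P(stuck control-rod sensor | scram) = 0.048986/0.154076 ≈ 0.3179.

P(stuck control-rod sensor | scram) ≈ 0.3179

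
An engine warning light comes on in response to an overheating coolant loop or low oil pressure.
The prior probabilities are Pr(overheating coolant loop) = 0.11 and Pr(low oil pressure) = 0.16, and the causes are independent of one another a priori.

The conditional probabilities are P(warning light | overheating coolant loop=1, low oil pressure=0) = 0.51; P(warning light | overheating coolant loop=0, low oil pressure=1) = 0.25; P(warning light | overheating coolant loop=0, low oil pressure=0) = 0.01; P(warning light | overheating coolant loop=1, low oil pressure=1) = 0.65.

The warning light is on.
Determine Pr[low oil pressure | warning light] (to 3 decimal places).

Pr[low oil pressure | warning light] ≈ 0.463

P(warning light) = 0.01×0.89×0.84 + 0.25×0.89×0.16 + 0.51×0.11×0.84 + 0.65×0.11×0.16 = 0.007476 + 0.035600 + 0.047124 + 0.011440 = 0.101640
The low oil pressure-present share is 0.035600 + 0.011440 = 0.047040.
P(low oil pressure | warning light) = 0.047040 / 0.101640 ≈ 0.463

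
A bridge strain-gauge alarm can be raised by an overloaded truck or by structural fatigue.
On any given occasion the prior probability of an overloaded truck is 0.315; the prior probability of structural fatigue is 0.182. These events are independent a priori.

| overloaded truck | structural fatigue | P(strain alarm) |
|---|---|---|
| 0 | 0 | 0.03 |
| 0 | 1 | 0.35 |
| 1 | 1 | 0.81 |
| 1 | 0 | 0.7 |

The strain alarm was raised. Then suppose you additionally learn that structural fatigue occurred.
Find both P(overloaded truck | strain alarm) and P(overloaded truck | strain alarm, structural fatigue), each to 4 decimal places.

P(overloaded truck | strain alarm) ≈ 0.7896; P(overloaded truck | strain alarm, structural fatigue) ≈ 0.5156

For the numerator, keep only overloaded truck=true terms: 0.180369 + 0.046437 = 0.226806
Denominator P(strain alarm): 0.03*0.685*0.818 + 0.35*0.685*0.182 + 0.7*0.315*0.818 + 0.81*0.315*0.182 = 0.287250
P(overloaded truck | strain alarm) = 0.226806/0.287250 ≈ 0.7896

With the extra evidence:
For the numerator, keep only overloaded truck=true terms: 0.81×0.315 = 0.255150
Denominator P(strain alarm | structural fatigue): 0.35×0.685 + 0.81×0.315 = 0.494900
Posterior = 0.255150 / 0.494900 ≈ 0.5156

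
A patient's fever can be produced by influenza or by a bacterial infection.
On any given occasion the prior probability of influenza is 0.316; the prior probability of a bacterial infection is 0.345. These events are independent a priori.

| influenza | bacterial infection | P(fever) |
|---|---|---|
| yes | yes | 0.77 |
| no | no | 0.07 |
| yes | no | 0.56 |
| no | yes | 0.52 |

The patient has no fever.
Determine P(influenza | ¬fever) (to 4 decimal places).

P(¬fever) = 0.93·0.684·0.655 + 0.48·0.684·0.345 + 0.44·0.316·0.655 + 0.23·0.316·0.345 = 0.416659 + 0.113270 + 0.091071 + 0.025075 = 0.646075
Restricting to configurations with influenza present: 0.091071 + 0.025075 = 0.116146.
P(influenza | ¬fever) = 0.116146 / 0.646075 ≈ 0.1798

P(influenza | ¬fever) ≈ 0.1798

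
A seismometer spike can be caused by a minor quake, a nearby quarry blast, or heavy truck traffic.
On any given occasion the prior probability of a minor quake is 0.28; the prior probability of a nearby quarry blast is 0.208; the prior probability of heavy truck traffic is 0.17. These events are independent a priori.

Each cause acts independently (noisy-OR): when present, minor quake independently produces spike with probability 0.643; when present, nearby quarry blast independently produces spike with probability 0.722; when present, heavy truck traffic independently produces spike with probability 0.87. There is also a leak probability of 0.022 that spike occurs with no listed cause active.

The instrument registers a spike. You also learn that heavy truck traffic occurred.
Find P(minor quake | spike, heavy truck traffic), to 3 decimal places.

P(minor quake | spike, heavy truck traffic) ≈ 0.295

Under noisy-OR, P(spike | causes) = 1 − (1−0.022)·∏(1−qᵢ) over the active causes.
Sum P(spike|·) weighted by the priors over the 4 (minor quake, nearby quarry blast) configurations:
  P(spike | heavy truck traffic) = 0.87286*0.72*0.792 + 0.964655*0.72*0.208 + 0.954611*0.28*0.792 + 0.987382*0.28*0.208
        = 0.497740 + 0.144467 + 0.211695 + 0.057505 = 0.911407
Keeping only the minor quake-present terms gives 0.269200, so
  P(minor quake | spike, heavy truck traffic) = 0.269200 / 0.911407 ≈ 0.295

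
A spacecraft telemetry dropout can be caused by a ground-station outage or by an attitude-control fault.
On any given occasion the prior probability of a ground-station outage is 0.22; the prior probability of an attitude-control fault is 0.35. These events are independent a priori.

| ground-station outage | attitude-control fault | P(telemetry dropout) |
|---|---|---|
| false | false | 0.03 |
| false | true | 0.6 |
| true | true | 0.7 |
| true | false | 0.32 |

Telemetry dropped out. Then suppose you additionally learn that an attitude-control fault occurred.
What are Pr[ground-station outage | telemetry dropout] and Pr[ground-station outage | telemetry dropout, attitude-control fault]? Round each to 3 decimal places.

For the numerator, keep only ground-station outage=true terms: 0.045760 + 0.053900 = 0.099660
Normalizer over all consistent configurations: 0.03·0.78·0.65 + 0.6·0.78·0.35 + 0.32·0.22·0.65 + 0.7·0.22·0.35 = 0.278670
P(ground-station outage | telemetry dropout) = 0.099660/0.278670 ≈ 0.358

With the extra evidence:
P(telemetry dropout | attitude-control fault) = 0.6·0.78 + 0.7·0.22 = 0.468000 + 0.154000 = 0.622000
Restricting to configurations with ground-station outage present: 0.7·0.22 = 0.154000.
P(ground-station outage | telemetry dropout, attitude-control fault) = 0.154000 / 0.622000 ≈ 0.248
The drop from 0.358 to 0.248 is the explaining-away (discounting) effect.

Pr[ground-station outage | telemetry dropout] ≈ 0.358; Pr[ground-station outage | telemetry dropout, attitude-control fault] ≈ 0.248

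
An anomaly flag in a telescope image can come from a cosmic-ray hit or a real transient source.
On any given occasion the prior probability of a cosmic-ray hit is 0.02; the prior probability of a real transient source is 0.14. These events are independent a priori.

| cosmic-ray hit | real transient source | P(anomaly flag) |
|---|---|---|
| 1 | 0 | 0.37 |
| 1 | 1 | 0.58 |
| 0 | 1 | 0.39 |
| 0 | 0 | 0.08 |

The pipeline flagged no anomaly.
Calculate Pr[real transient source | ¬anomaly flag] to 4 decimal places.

By total probability over the 4 (cosmic-ray hit, real transient source) configurations:
  P(¬anomaly flag) = 0.92*0.98*0.86 + 0.61*0.98*0.14 + 0.63*0.02*0.86 + 0.42*0.02*0.14
        = 0.775376 + 0.083692 + 0.010836 + 0.001176 = 0.871080
The terms with real transient source present sum to 0.084868, so
  P(real transient source | ¬anomaly flag) = 0.084868 / 0.871080 ≈ 0.0974

Pr[real transient source | ¬anomaly flag] ≈ 0.0974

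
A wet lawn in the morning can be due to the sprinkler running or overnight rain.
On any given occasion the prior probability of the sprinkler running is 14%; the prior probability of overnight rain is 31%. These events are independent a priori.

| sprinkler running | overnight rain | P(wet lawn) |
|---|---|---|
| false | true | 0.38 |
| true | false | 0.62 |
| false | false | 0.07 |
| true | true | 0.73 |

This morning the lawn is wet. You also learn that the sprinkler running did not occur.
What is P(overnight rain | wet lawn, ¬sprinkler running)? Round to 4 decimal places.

P(overnight rain | wet lawn, ¬sprinkler running) ≈ 0.7092

For the numerator, keep only overnight rain=true terms: 0.38×0.31 = 0.117800
Normalizer over all consistent configurations: 0.07×0.69 + 0.38×0.31 = 0.166100
P(overnight rain | wet lawn, ¬sprinkler running) = 0.117800/0.166100 ≈ 0.7092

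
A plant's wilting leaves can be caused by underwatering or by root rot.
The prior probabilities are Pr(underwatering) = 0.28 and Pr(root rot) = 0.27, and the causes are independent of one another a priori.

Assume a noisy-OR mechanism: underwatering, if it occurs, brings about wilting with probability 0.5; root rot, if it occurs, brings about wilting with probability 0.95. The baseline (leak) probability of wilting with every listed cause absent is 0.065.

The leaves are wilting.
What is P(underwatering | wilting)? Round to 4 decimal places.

Under noisy-OR, P(wilting | causes) = 1 − (1−0.065)·∏(1−qᵢ) over the active causes.
By total probability over the 4 (underwatering, root rot) configurations:
  P(wilting) = 0.065·0.72·0.73 + 0.95325·0.72·0.27 + 0.5325·0.28·0.73 + 0.976625·0.28·0.27
        = 0.034164 + 0.185312 + 0.108843 + 0.073833 = 0.402152
Keeping only the underwatering-present terms gives 0.182676, so
  P(underwatering | wilting) = 0.182676 / 0.402152 ≈ 0.4542

P(underwatering | wilting) ≈ 0.4542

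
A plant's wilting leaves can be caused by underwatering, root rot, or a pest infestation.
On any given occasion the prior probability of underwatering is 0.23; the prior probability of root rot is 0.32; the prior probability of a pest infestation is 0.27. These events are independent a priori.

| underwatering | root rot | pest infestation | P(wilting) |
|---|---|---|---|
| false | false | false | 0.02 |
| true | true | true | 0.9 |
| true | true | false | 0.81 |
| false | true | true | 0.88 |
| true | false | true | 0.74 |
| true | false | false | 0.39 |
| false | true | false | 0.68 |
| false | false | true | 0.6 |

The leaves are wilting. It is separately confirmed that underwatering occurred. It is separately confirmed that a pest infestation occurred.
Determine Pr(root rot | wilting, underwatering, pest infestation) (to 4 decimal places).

Pr(root rot | wilting, underwatering, pest infestation) ≈ 0.3640

P(wilting | underwatering, pest infestation) = 0.74·0.68 + 0.9·0.32 = 0.503200 + 0.288000 = 0.791200
Of this, 0.288000 comes from 0.9·0.32 (the root rot=true cases).
Hence the posterior is 0.288000/0.791200 ≈ 0.3640.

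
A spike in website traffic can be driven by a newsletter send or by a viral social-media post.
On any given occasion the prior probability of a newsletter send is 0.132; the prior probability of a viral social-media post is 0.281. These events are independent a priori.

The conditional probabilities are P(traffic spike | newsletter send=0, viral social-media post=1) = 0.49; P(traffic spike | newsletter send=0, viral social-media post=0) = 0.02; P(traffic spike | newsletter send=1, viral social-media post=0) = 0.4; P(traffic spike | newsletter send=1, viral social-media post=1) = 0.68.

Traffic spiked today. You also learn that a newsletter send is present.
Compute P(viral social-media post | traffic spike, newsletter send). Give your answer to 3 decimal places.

For the numerator, keep only viral social-media post=true terms: 0.68·0.281 = 0.191080
Normalizer over all consistent configurations: 0.4·0.719 + 0.68·0.281 = 0.478680
P(viral social-media post | traffic spike, newsletter send) = 0.191080/0.478680 ≈ 0.399

P(viral social-media post | traffic spike, newsletter send) ≈ 0.399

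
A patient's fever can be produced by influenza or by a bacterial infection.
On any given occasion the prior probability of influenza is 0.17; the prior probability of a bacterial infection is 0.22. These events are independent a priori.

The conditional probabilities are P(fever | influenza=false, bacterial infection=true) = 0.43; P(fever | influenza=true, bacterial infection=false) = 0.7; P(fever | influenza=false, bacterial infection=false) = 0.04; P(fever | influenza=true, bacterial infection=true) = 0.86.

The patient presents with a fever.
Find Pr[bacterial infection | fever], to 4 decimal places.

Pr[bacterial infection | fever] ≈ 0.4825

Numerator (weight on configurations with bacterial infection): 0.078518 + 0.032164 = 0.110682
The normalizing constant is 0.04*0.83*0.78 + 0.43*0.83*0.22 + 0.7*0.17*0.78 + 0.86*0.17*0.22 = 0.229398
Posterior = 0.110682 / 0.229398 ≈ 0.4825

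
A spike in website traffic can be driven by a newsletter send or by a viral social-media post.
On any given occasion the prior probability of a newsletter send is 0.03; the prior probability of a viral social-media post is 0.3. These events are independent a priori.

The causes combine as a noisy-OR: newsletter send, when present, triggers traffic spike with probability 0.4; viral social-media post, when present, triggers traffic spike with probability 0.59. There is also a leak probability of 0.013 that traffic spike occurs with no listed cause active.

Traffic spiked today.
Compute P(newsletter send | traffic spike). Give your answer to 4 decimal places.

Under noisy-OR, P(traffic spike | causes) = 1 − (1−0.013)·∏(1−qᵢ) over the active causes.
P(traffic spike) = 0.013*0.97*0.7 + 0.59533*0.97*0.3 + 0.4078*0.03*0.7 + 0.757198*0.03*0.3 = 0.008827 + 0.173241 + 0.008564 + 0.006815 = 0.197447
Of this, 0.015379 comes from 0.008564 + 0.006815 (the newsletter send=true cases).
So P(newsletter send | traffic spike) = 0.015379/0.197447 ≈ 0.0779.

P(newsletter send | traffic spike) ≈ 0.0779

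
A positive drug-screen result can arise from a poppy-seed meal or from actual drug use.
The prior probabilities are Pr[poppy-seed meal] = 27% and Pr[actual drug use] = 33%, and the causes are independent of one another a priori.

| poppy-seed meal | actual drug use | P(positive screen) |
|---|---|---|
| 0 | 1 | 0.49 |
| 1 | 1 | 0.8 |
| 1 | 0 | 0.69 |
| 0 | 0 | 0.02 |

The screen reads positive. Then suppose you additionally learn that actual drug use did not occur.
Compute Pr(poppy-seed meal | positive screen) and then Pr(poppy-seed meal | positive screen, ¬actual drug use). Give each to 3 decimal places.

Pr(poppy-seed meal | positive screen) ≈ 0.605; Pr(poppy-seed meal | positive screen, ¬actual drug use) ≈ 0.927

Numerator (weight on configurations with poppy-seed meal): 0.124821 + 0.071280 = 0.196101
Denominator P(positive screen): 0.02·0.73·0.67 + 0.49·0.73·0.33 + 0.69·0.27·0.67 + 0.8·0.27·0.33 = 0.323924
P(poppy-seed meal | positive screen) = 0.196101/0.323924 ≈ 0.605

Now condition on the additional information:
P(positive screen | ¬actual drug use) = 0.02*0.73 + 0.69*0.27 = 0.014600 + 0.186300 = 0.200900
The poppy-seed meal-present share is 0.69*0.27 = 0.186300.
So P(poppy-seed meal | positive screen, ¬actual drug use) = 0.186300/0.200900 ≈ 0.927.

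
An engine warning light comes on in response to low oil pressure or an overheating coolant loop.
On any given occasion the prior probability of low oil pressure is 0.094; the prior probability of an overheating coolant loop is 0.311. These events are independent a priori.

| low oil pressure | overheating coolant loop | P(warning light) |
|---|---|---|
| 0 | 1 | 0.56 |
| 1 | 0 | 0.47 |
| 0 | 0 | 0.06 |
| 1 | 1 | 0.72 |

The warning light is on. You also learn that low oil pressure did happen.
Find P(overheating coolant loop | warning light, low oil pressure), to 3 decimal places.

P(overheating coolant loop | warning light, low oil pressure) ≈ 0.409

By total probability over both values of overheating coolant loop:
  P(warning light | low oil pressure) = 0.47×0.689 + 0.72×0.311
        = 0.323830 + 0.223920 = 0.547750
The terms with overheating coolant loop present sum to 0.223920, so
  P(overheating coolant loop | warning light, low oil pressure) = 0.223920 / 0.547750 ≈ 0.409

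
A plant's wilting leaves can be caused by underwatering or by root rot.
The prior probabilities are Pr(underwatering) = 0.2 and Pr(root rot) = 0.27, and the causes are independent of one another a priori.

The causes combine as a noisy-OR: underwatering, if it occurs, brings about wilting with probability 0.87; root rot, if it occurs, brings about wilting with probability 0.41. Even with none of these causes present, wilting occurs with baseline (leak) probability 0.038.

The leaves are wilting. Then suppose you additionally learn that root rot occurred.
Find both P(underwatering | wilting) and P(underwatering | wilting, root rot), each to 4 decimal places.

P(underwatering | wilting) ≈ 0.6060; P(underwatering | wilting, root rot) ≈ 0.3487

Under noisy-OR, P(wilting | causes) = 1 − (1−0.038)·∏(1−qᵢ) over the active causes.
P(wilting) = 0.038×0.8×0.73 + 0.43242×0.8×0.27 + 0.87494×0.2×0.73 + 0.926215×0.2×0.27 = 0.022192 + 0.093403 + 0.127741 + 0.050016 = 0.293352
The underwatering-present share is 0.127741 + 0.050016 = 0.177757.
P(underwatering | wilting) = 0.177757 / 0.293352 ≈ 0.6060

Now condition on the additional information:
P(wilting | root rot) = 0.43242·0.8 + 0.926215·0.2 = 0.345936 + 0.185243 = 0.531179
The underwatering-present share is 0.926215·0.2 = 0.185243.
Hence the posterior is 0.185243/0.531179 ≈ 0.3487.
Conditioning on root rot lowers the posterior on underwatering: the classic explaining-away effect in a common-effect structure.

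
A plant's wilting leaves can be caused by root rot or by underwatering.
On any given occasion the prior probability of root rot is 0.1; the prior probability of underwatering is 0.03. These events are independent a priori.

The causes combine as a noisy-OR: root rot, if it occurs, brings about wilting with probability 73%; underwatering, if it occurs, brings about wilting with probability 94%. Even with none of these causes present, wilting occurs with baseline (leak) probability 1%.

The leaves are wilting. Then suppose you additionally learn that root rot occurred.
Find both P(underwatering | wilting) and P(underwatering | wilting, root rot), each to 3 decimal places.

Under noisy-OR, P(wilting | causes) = 1 − (1−0.01)·∏(1−qᵢ) over the active causes.
Numerator (weight on configurations with underwatering): 0.025396 + 0.002952 = 0.028348
Normalizer over all consistent configurations: 0.01*0.9*0.97 + 0.9406*0.9*0.03 + 0.7327*0.1*0.97 + 0.983962*0.1*0.03 = 0.108150
Posterior = 0.028348 / 0.108150 ≈ 0.262

Now condition on the additional information:
By total probability over both values of underwatering:
  P(wilting | root rot) = 0.7327·0.97 + 0.983962·0.03
        = 0.710719 + 0.029519 = 0.740238
The terms with underwatering present sum to 0.029519, so
  P(underwatering | wilting, root rot) = 0.029519 / 0.740238 ≈ 0.040
This is intercausal reasoning (explaining away): once root rot accounts for the wilting, underwatering becomes less likely.

P(underwatering | wilting) ≈ 0.262; P(underwatering | wilting, root rot) ≈ 0.040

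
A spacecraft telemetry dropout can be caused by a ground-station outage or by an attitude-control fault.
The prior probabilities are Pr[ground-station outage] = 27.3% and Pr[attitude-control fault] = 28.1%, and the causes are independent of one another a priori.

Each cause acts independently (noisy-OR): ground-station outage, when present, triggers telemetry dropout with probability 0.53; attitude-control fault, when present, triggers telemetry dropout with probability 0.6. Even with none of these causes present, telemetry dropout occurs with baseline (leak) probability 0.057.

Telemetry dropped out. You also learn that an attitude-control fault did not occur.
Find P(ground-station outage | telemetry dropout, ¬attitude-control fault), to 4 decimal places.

P(ground-station outage | telemetry dropout, ¬attitude-control fault) ≈ 0.7858

Under noisy-OR, P(telemetry dropout | causes) = 1 − (1−0.057)·∏(1−qᵢ) over the active causes.
P(telemetry dropout | ¬attitude-control fault) = 0.057·0.727 + 0.55679·0.273 = 0.041439 + 0.152004 = 0.193443
Restricting to configurations with ground-station outage present: 0.55679·0.273 = 0.152004.
So P(ground-station outage | telemetry dropout, ¬attitude-control fault) = 0.152004/0.193443 ≈ 0.7858.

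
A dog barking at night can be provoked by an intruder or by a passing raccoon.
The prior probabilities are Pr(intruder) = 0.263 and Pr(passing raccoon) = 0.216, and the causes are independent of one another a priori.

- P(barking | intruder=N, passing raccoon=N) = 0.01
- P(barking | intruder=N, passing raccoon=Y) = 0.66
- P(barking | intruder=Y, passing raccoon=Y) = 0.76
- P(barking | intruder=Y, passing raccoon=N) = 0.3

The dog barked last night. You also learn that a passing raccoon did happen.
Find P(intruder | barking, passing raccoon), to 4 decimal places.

P(intruder | barking, passing raccoon) ≈ 0.2912

Weight on intruder=true, given the evidence: 0.76×0.263 = 0.199880
The normalizing constant is 0.66×0.737 + 0.76×0.263 = 0.686300
P(intruder | barking, passing raccoon) = 0.199880/0.686300 ≈ 0.2912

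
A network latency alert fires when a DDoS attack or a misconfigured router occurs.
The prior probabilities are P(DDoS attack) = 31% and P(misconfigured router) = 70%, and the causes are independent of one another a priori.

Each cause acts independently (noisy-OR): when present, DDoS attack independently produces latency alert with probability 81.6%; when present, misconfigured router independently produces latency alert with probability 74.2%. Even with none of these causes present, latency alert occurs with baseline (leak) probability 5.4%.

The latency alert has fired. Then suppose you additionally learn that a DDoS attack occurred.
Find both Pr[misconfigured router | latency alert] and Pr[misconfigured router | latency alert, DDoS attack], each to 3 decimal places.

Pr[misconfigured router | latency alert] ≈ 0.867; Pr[misconfigured router | latency alert, DDoS attack] ≈ 0.730

Under noisy-OR, P(latency alert | causes) = 1 − (1−0.054)·∏(1−qᵢ) over the active causes.
P(latency alert) = 0.054·0.69·0.3 + 0.755932·0.69·0.7 + 0.825936·0.31·0.3 + 0.955091·0.31·0.7 = 0.011178 + 0.365115 + 0.076812 + 0.207255 = 0.660360
The misconfigured router-present share is 0.365115 + 0.207255 = 0.572370.
Hence the posterior is 0.572370/0.660360 ≈ 0.867.

Now condition on the additional information:
Sum P(latency alert|·) weighted by the priors over both values of misconfigured router:
  P(latency alert | DDoS attack) = 0.825936*0.3 + 0.955091*0.7
        = 0.247781 + 0.668564 = 0.916345
The terms with misconfigured router present sum to 0.668564, so
  P(misconfigured router | latency alert, DDoS attack) = 0.668564 / 0.916345 ≈ 0.730
This is intercausal reasoning (explaining away): once DDoS attack accounts for the latency alert, misconfigured router becomes less likely.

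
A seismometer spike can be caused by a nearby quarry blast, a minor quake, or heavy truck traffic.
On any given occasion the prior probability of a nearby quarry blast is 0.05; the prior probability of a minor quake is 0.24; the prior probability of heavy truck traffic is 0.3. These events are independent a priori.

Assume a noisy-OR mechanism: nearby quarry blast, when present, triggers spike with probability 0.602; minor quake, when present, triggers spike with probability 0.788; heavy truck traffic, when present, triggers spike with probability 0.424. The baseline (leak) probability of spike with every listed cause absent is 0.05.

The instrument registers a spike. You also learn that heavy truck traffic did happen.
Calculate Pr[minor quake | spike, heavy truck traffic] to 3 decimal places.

Pr[minor quake | spike, heavy truck traffic] ≈ 0.374

Under noisy-OR, P(spike | causes) = 1 − (1−0.05)·∏(1−qᵢ) over the active causes.
Enumerate the 4 (nearby quarry blast, minor quake) configurations and weight by the priors:
  P(spike | heavy truck traffic) = 0.4528*0.95*0.76 + 0.883994*0.95*0.24 + 0.782214*0.05*0.76 + 0.953829*0.05*0.24
        = 0.326922 + 0.201551 + 0.029724 + 0.011446 = 0.569643
Configurations with minor quake contribute 0.212997, so
  P(minor quake | spike, heavy truck traffic) = 0.212997 / 0.569643 ≈ 0.374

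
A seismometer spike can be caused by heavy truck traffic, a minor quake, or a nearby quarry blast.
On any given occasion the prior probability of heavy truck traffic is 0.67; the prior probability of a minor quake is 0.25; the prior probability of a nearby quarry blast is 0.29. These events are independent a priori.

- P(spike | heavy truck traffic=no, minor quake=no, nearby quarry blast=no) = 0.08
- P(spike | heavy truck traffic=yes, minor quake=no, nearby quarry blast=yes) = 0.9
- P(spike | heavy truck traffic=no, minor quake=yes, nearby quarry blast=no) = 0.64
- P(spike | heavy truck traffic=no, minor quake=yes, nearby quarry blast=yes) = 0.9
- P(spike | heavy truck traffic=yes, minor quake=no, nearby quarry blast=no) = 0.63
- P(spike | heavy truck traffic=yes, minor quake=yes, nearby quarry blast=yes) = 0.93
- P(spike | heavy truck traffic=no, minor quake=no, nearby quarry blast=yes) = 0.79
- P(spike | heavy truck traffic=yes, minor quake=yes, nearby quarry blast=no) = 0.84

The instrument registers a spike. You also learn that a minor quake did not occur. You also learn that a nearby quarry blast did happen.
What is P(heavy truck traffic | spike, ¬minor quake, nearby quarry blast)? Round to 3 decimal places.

For the numerator, keep only heavy truck traffic=true terms: 0.9*0.67 = 0.603000
Denominator P(spike | ¬minor quake, nearby quarry blast): 0.79*0.33 + 0.9*0.67 = 0.863700
Posterior = 0.603000 / 0.863700 ≈ 0.698

P(heavy truck traffic | spike, ¬minor quake, nearby quarry blast) ≈ 0.698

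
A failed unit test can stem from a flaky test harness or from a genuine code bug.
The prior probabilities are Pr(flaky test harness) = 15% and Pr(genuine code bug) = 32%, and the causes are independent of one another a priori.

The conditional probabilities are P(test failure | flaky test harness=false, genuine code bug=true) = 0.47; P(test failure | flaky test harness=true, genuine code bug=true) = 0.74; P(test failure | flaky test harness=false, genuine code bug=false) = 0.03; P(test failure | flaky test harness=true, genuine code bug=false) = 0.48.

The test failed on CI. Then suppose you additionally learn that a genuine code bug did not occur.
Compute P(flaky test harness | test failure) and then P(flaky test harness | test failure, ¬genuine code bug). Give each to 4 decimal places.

P(flaky test harness | test failure) ≈ 0.3678; P(flaky test harness | test failure, ¬genuine code bug) ≈ 0.7385

Weight on flaky test harness=true, given the evidence: 0.048960 + 0.035520 = 0.084480
Denominator P(test failure): 0.03×0.85×0.68 + 0.47×0.85×0.32 + 0.48×0.15×0.68 + 0.74×0.15×0.32 = 0.229660
P(flaky test harness | test failure) = 0.084480/0.229660 ≈ 0.3678

Now also conditioning on genuine code bug≠true:
Weight on flaky test harness=true, given the evidence: 0.48·0.15 = 0.072000
Normalizer over all consistent configurations: 0.03·0.85 + 0.48·0.15 = 0.097500
Posterior = 0.072000 / 0.097500 ≈ 0.7385
Ruling out genuine code bug raises the posterior on flaky test harness — the flip side of explaining away.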